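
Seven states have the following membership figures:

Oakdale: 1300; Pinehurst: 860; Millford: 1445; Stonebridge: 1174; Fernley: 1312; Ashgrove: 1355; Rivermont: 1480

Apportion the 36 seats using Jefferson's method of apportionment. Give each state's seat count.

Oakdale: 5; Pinehurst: 3; Millford: 6; Stonebridge: 5; Fernley: 5; Ashgrove: 6; Rivermont: 6

Standard divisor 8926/36 ≈ 247.944; standard quotas: Oakdale 5.243, Pinehurst 3.469, Millford 5.828, Stonebridge 4.735, Fernley 5.292, Ashgrove 5.465, Rivermont 5.969.
Rounding down gives 5, 3, 5, 4, 5, 5, 5 = 32 seats, so the divisor must be adjusted.
With modified divisor 220: modified quotas Oakdale 5.909, Pinehurst 3.909, Millford 6.568, Stonebridge 5.336, Fernley 5.964, Ashgrove 6.159, Rivermont 6.727.
Rounding down: Oakdale 5, Pinehurst 3, Millford 6, Stonebridge 5, Fernley 5, Ashgrove 6, Rivermont 6 (total 36).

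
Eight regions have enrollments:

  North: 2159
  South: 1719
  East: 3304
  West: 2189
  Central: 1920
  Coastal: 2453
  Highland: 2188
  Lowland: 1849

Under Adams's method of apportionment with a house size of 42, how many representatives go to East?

8

Standard divisor 17781/42 ≈ 423.357; standard quotas: North 5.100, South 4.060, East 7.804, West 5.171, Central 4.535, Coastal 5.794, Highland 5.168, Lowland 4.367.
Rounding up gives 6, 5, 8, 6, 5, 6, 6, 5 = 47 seats, so the divisor must be adjusted.
With modified divisor 470: modified quotas North 4.594, South 3.657, East 7.030, West 4.657, Central 4.085, Coastal 5.219, Highland 4.655, Lowland 3.934.
Rounding up: North 5, South 4, East 8, West 5, Central 5, Coastal 6, Highland 5, Lowland 4 (total 42).
East receives 8.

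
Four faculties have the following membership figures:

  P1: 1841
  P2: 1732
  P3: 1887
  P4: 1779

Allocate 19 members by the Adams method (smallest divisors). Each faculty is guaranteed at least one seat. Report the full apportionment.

P1: 5; P2: 4; P3: 5; P4: 5

Standard divisor 7239/19 ≈ 381; standard quotas: P1 4.832, P2 4.546, P3 4.953, P4 4.669.
Rounding up gives 5, 5, 5, 5 = 20 seats, so the divisor must be adjusted.
With modified divisor 440: modified quotas P1 4.184, P2 3.936, P3 4.289, P4 4.043.
Rounding up: P1 5, P2 4, P3 5, P4 5 (total 19).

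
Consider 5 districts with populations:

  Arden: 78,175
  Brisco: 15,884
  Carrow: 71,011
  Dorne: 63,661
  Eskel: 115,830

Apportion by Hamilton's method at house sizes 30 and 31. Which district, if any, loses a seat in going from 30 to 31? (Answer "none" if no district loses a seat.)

At 30 seats: Arden 7, Brisco 1, Carrow 6, Dorne 6, Eskel 10.
At 31 seats: Arden 7, Brisco 2, Carrow 6, Dorne 6, Eskel 10.
No district's allocation decreased.

none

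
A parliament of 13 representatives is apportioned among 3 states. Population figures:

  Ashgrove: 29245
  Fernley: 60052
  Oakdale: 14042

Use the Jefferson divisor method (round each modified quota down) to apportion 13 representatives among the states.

Standard divisor 103339/13 ≈ 7949.154; standard quotas: Ashgrove 3.679, Fernley 7.555, Oakdale 1.766.
Rounding down gives 3, 7, 1 = 11 seats, so the divisor must be adjusted.
With modified divisor 7200: modified quotas Ashgrove 4.062, Fernley 8.341, Oakdale 1.950.
Rounding down: Ashgrove 4, Fernley 8, Oakdale 1 (total 13).

Ashgrove: 4, Fernley: 8, Oakdale: 1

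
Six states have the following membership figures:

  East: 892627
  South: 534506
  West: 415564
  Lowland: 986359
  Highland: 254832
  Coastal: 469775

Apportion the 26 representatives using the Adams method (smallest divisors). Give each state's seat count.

Standard divisor 3553663/26 ≈ 136679.346; standard quotas: East 6.531, South 3.911, West 3.040, Lowland 7.217, Highland 1.864, Coastal 3.437.
Rounding up gives 7, 4, 4, 8, 2, 4 = 29 seats, so the divisor must be adjusted.
With modified divisor 152700: modified quotas East 5.846, South 3.500, West 2.721, Lowland 6.459, Highland 1.669, Coastal 3.076.
Rounding up: East 6, South 4, West 3, Lowland 7, Highland 2, Coastal 4 (total 26).

East: 6, South: 4, West: 3, Lowland: 7, Highland: 2, Coastal: 4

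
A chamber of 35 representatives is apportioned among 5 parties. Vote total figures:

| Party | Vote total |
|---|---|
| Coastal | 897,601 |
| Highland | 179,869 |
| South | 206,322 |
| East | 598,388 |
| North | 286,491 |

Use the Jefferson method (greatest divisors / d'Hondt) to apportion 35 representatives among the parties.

Coastal 15; Highland 3; South 3; East 10; North 4

Standard divisor 2168671/35 ≈ 61962.029; standard quotas: Coastal 14.486, Highland 2.903, South 3.330, East 9.657, North 4.624.
Rounding down gives 14, 2, 3, 9, 4 = 32 seats, so the divisor must be adjusted.
With modified divisor 58600: modified quotas Coastal 15.317, Highland 3.069, South 3.521, East 10.211, North 4.889.
Rounding down: Coastal 15, Highland 3, South 3, East 10, North 4 (total 35).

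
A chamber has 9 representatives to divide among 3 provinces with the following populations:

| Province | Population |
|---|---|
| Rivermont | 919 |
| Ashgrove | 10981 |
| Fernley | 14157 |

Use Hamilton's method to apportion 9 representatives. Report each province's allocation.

Total 26057; standard divisor 26057/9 ≈ 2895.222.
Standard quotas: Rivermont 0.3174, Ashgrove 3.7928, Fernley 4.8898.
Lower quotas: Rivermont 0, Ashgrove 3, Fernley 4 (sum 7, leaving 2 seats).
Remainders in descending order: Fernley 0.8898, Ashgrove 0.7928, Rivermont 0.3174.
Largest remainders: Fernley, Ashgrove receive the extra seats.

Rivermont 0; Ashgrove 4; Fernley 5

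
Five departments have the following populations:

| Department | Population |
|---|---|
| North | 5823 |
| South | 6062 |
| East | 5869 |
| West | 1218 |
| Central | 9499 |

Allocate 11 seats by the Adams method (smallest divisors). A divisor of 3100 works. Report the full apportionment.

With modified divisor 3100: modified quotas North 1.878, South 1.955, East 1.893, West 0.393, Central 3.064.
Rounding up: North 2, South 2, East 2, West 1, Central 4 (total 11).

North: 2; South: 2; East: 2; West: 1; Central: 4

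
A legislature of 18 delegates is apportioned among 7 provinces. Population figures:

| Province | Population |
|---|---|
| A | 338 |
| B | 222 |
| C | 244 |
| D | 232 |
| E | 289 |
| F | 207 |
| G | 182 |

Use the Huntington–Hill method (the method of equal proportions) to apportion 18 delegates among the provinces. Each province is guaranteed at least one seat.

With divisor 96: modified quotas A 3.521, B 2.312, C 2.542, D 2.417, E 3.010, F 2.156, G 1.896.
Geometric-mean thresholds: A √(3·4)=3.464, B √(2·3)=2.449, C √(2·3)=2.449, D √(2·3)=2.449, E √(3·4)=3.464, F √(2·3)=2.449, G √(1·2)=1.414.
Each quota rounded against its threshold gives A 4, B 2, C 3, D 2, E 3, F 2, G 2 (total 18).

A=4, B=2, C=3, D=2, E=3, F=2, G=2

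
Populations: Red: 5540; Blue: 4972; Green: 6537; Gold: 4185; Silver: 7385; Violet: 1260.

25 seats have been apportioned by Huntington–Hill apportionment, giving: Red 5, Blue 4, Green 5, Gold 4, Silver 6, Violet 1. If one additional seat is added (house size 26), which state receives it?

Green

Priority for the next seat is population ÷ (√(s·(s+1))).
Priorities: Red 1011.461, Blue 1111.773, Green 1193.487, Gold 935.794, Silver 1139.530, Violet 890.955.
Highest priority: Green.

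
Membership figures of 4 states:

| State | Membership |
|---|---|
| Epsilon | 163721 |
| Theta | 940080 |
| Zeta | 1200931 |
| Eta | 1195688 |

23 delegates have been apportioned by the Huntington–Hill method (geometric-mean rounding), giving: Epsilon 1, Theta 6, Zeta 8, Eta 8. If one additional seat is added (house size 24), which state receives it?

Priority for the next seat is population ÷ (√(s·(s+1))).
Priorities: Epsilon 115768.229, Theta 145057.493, Zeta 141531.076, Eta 140913.182.
Highest priority: Theta.

Theta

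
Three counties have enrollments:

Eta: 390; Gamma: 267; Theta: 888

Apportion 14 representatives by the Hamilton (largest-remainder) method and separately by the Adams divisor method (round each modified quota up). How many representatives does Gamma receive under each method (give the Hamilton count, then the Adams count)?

Hamilton: Eta 4, Gamma 2, Theta 8.
Adams: Eta 4, Gamma 3, Theta 7.
Gamma gets 2 under Hamilton and 3 under Adams.

2 and 3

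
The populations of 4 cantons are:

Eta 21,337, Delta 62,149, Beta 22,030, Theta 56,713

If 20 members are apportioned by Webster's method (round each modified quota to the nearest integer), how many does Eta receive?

Standard divisor 162229/20 ≈ 8111.45; standard quotas: Eta 2.630, Delta 7.662, Beta 2.716, Theta 6.992.
Rounding to the nearest integer gives 3, 8, 3, 7 = 21 seats, so the divisor must be adjusted.
With modified divisor 8400: modified quotas Eta 2.540, Delta 7.399, Beta 2.623, Theta 6.752.
Rounding to the nearest integer: Eta 3, Delta 7, Beta 3, Theta 7 (total 20).
Eta receives 3.

3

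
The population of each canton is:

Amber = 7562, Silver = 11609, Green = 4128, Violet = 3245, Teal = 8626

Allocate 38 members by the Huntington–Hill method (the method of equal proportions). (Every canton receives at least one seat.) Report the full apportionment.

Amber 8, Silver 13, Green 4, Violet 4, Teal 9

With divisor 926: modified quotas Amber 8.166, Silver 12.537, Green 4.458, Violet 3.504, Teal 9.315.
Geometric-mean thresholds: Amber √(8·9)=8.485, Silver √(12·13)=12.490, Green √(4·5)=4.472, Violet √(3·4)=3.464, Teal √(9·10)=9.487.
Each quota rounded against its threshold gives Amber 8, Silver 13, Green 4, Violet 4, Teal 9 (total 38).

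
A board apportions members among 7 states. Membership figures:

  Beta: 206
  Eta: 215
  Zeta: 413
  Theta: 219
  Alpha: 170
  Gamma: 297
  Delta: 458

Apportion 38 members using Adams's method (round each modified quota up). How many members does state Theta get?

Standard divisor 1978/38 ≈ 52.053; standard quotas: Beta 3.958, Eta 4.130, Zeta 7.934, Theta 4.207, Alpha 3.266, Gamma 5.706, Delta 8.799.
Rounding up gives 4, 5, 8, 5, 4, 6, 9 = 41 seats, so the divisor must be adjusted.
With modified divisor 57.08: modified quotas Beta 3.609, Eta 3.767, Zeta 7.235, Theta 3.837, Alpha 2.978, Gamma 5.203, Delta 8.024.
Rounding up: Beta 4, Eta 4, Zeta 8, Theta 4, Alpha 3, Gamma 6, Delta 9 (total 38).
Theta receives 4.

4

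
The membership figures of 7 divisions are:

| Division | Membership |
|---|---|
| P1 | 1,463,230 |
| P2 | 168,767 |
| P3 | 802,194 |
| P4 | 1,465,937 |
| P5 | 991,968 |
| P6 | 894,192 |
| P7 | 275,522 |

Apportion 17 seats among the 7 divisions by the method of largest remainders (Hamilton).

P1: 4, P2: 0, P3: 2, P4: 4, P5: 3, P6: 3, P7: 1

Total 6061810; standard divisor 6061810/17 ≈ 356577.059.
Standard quotas: P1 4.1035, P2 0.4733, P3 2.2497, P4 4.1111, P5 2.7819, P6 2.5077, P7 0.7727.
Lower quotas: P1 4, P2 0, P3 2, P4 4, P5 2, P6 2, P7 0 (sum 14, leaving 3 seats).
Remainders in descending order: P5 0.7819, P7 0.7727, P6 0.5077, P2 0.4733, P3 0.2497, P4 0.1111, P1 0.1035.
Largest remainders: P5, P7, P6 receive the extra seats.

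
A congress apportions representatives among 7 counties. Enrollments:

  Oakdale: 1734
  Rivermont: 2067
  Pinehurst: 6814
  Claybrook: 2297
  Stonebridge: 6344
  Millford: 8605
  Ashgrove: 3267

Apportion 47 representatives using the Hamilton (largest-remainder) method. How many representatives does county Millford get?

13

The standard divisor is 31128/47 ≈ 662.298.
Standard quotas: Oakdale 2.6182, Rivermont 3.1210, Pinehurst 10.2884, Claybrook 3.4682, Stonebridge 9.5788, Millford 12.9926, Ashgrove 4.9328.
Lower quotas: Oakdale 2, Rivermont 3, Pinehurst 10, Claybrook 3, Stonebridge 9, Millford 12, Ashgrove 4 (sum 43, leaving 4 seats).
Remainders in descending order: Millford 0.9926, Ashgrove 0.9328, Oakdale 0.6182, Stonebridge 0.5788, Claybrook 0.4682, Pinehurst 0.2884, Rivermont 0.1210.
The surplus seats go to Millford, Ashgrove, Oakdale, Stonebridge.
Millford receives 13.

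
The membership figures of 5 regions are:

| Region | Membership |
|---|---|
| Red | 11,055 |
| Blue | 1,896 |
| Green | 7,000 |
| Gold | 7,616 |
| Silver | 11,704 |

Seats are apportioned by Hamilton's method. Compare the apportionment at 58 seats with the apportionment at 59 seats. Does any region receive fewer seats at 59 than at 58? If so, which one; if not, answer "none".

At 58 seats: Red 16, Blue 3, Green 11, Gold 11, Silver 17.
At 59 seats: Red 17, Blue 3, Green 10, Gold 11, Silver 18.
Green drops from 11 to 10.

Green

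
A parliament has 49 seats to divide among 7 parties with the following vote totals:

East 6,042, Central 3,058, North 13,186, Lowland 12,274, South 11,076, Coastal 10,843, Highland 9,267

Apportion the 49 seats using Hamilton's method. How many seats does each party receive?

East=5, Central=2, North=10, Lowland=9, South=8, Coastal=8, Highland=7

The standard divisor is 65746/49 ≈ 1341.755.
Standard quotas: East 4.5031, Central 2.2791, North 9.8274, Lowland 9.1477, South 8.2549, Coastal 8.0812, Highland 6.9066.
Lower quotas: East 4, Central 2, North 9, Lowland 9, South 8, Coastal 8, Highland 6 (sum 46, leaving 3 seats).
Remainders in descending order: Highland 0.9066, North 0.8274, East 0.5031, Central 0.2791, South 0.2549, Lowland 0.1477, Coastal 0.0812.
The surplus seats go to Highland, North, East.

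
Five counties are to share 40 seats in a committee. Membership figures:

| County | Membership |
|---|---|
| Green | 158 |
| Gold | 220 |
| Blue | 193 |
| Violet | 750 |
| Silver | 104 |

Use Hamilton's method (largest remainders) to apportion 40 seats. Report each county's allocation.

Green: 5; Gold: 6; Blue: 5; Violet: 21; Silver: 3

Total 1425; standard divisor 1425/40 ≈ 35.625.
Standard quotas: Green 4.435, Gold 6.175, Blue 5.418, Violet 21.053, Silver 2.919.
Lower quotas: Green 4, Gold 6, Blue 5, Violet 21, Silver 2 (sum 38, leaving 2 seats).
Remainders in descending order: Silver 0.919, Green 0.435, Blue 0.418, Gold 0.175, Violet 0.053.
Largest remainders: Silver, Green receive the extra seats.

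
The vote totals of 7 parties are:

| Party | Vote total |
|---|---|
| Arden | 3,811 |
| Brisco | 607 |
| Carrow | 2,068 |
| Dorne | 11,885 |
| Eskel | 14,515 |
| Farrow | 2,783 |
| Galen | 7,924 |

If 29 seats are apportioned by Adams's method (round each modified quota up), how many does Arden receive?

3

Standard divisor 43593/29 ≈ 1503.207; standard quotas: Arden 2.535, Brisco 0.404, Carrow 1.376, Dorne 7.906, Eskel 9.656, Farrow 1.851, Galen 5.271.
Rounding up gives 3, 1, 2, 8, 10, 2, 6 = 32 seats, so the divisor must be adjusted.
With modified divisor 1800: modified quotas Arden 2.117, Brisco 0.337, Carrow 1.149, Dorne 6.603, Eskel 8.064, Farrow 1.546, Galen 4.402.
Rounding up: Arden 3, Brisco 1, Carrow 2, Dorne 7, Eskel 9, Farrow 2, Galen 5 (total 29).
Arden receives 3.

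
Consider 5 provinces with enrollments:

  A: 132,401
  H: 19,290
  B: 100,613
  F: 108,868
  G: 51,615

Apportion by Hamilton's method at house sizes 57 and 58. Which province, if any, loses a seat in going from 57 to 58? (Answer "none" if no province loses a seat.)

At 57 seats: A 18, H 3, B 14, F 15, G 7.
At 58 seats: A 19, H 3, B 14, F 15, G 7.
No province's allocation decreased.

none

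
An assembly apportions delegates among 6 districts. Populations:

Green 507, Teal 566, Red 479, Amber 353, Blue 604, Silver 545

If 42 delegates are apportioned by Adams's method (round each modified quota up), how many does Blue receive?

Standard divisor 3054/42 ≈ 72.714; standard quotas: Green 6.972, Teal 7.784, Red 6.587, Amber 4.855, Blue 8.306, Silver 7.495.
Rounding up gives 7, 8, 7, 5, 9, 8 = 44 seats, so the divisor must be adjusted.
With modified divisor 79: modified quotas Green 6.418, Teal 7.165, Red 6.063, Amber 4.468, Blue 7.646, Silver 6.899.
Rounding up: Green 7, Teal 8, Red 7, Amber 5, Blue 8, Silver 7 (total 42).
Blue receives 8.

8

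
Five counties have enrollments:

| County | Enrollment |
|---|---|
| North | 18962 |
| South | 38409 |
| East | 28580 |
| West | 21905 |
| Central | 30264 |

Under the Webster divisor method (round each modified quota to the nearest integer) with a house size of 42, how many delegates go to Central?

Standard divisor 138120/42 ≈ 3288.571; standard quotas: North 5.766, South 11.680, East 8.691, West 6.661, Central 9.203.
Rounding to the nearest integer gives 6, 12, 9, 7, 9 = 43 seats, so the divisor must be adjusted.
With modified divisor 3350: modified quotas North 5.660, South 11.465, East 8.531, West 6.539, Central 9.034.
Rounding to the nearest integer: North 6, South 11, East 9, West 7, Central 9 (total 42).
Central receives 9.

9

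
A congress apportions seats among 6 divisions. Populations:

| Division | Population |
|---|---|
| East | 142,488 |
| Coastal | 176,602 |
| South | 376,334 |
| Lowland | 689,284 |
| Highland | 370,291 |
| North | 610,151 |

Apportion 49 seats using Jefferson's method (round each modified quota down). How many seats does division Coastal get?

3

Standard divisor 2365150/49 ≈ 48268.367; standard quotas: East 2.952, Coastal 3.659, South 7.797, Lowland 14.280, Highland 7.672, North 12.641.
Rounding down gives 2, 3, 7, 14, 7, 12 = 45 seats, so the divisor must be adjusted.
With modified divisor 46100: modified quotas East 3.091, Coastal 3.831, South 8.163, Lowland 14.952, Highland 8.032, North 13.235.
Rounding down: East 3, Coastal 3, South 8, Lowland 14, Highland 8, North 13 (total 49).
Coastal receives 3.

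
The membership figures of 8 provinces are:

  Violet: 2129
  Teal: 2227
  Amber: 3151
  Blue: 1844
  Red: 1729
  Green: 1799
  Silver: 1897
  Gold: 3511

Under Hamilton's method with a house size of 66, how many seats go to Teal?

8

The standard divisor is 18287/66 ≈ 277.076.
Standard quotas: Violet 7.684, Teal 8.038, Amber 11.372, Blue 6.655, Red 6.240, Green 6.493, Silver 6.847, Gold 12.672.
Lower quotas: Violet 7, Teal 8, Amber 11, Blue 6, Red 6, Green 6, Silver 6, Gold 12 (sum 62, leaving 4 seats).
Remainders in descending order: Silver 0.847, Violet 0.684, Gold 0.672, Blue 0.655, Green 0.493, Amber 0.372, Red 0.240, Teal 0.038.
Largest remainders: Silver, Violet, Gold, Blue receive the extra seats.
Teal receives 8.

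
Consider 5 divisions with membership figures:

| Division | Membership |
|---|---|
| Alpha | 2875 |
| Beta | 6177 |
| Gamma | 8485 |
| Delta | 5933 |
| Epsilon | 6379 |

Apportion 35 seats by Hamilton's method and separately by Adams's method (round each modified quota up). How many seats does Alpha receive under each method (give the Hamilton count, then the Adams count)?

3 and 4

Hamilton: Alpha 3, Beta 7, Gamma 10, Delta 7, Epsilon 8.
Adams: Alpha 4, Beta 7, Gamma 10, Delta 7, Epsilon 7.
Alpha gets 3 under Hamilton and 4 under Adams.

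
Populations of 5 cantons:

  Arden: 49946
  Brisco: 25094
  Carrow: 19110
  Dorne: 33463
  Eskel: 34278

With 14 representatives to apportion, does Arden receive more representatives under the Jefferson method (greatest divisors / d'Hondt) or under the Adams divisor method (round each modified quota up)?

Jefferson

Jefferson: Arden 5, Brisco 2, Carrow 1, Dorne 3, Eskel 3.
Adams: Arden 4, Brisco 2, Carrow 2, Dorne 3, Eskel 3.
Arden gets 5 under Jefferson and 4 under Adams.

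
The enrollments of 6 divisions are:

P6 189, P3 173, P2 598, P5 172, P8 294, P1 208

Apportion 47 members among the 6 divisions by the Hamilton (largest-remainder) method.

P6 5, P3 5, P2 17, P5 5, P8 9, P1 6

Standard divisor: 1634 ÷ 47 ≈ 34.766.
Standard quotas: P6 5.436, P3 4.976, P2 17.201, P5 4.947, P8 8.457, P1 5.983.
Lower quotas: P6 5, P3 4, P2 17, P5 4, P8 8, P1 5 (sum 43, leaving 4 seats).
Remainders in descending order: P1 0.983, P3 0.976, P5 0.947, P8 0.457, P6 0.436, P2 0.201.
The surplus seats go to P1, P3, P5, P8.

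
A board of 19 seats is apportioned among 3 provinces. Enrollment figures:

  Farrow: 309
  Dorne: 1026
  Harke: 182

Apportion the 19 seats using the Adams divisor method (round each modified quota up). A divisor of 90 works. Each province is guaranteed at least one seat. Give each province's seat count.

With modified divisor 90: modified quotas Farrow 3.433, Dorne 11.400, Harke 2.022.
Rounding up: Farrow 4, Dorne 12, Harke 3 (total 19).

Farrow=4, Dorne=12, Harke=3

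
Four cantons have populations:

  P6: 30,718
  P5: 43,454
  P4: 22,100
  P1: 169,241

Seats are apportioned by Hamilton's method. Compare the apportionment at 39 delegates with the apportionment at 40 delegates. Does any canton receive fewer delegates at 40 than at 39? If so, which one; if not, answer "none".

none

At 39 seats: P6 5, P5 6, P4 3, P1 25.
At 40 seats: P6 5, P5 7, P4 3, P1 25.
No canton's allocation decreased.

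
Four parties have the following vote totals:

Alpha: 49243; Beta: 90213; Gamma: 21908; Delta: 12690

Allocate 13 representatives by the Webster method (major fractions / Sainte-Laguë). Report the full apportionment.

Standard divisor 174054/13 ≈ 13388.769; standard quotas: Alpha 3.678, Beta 6.738, Gamma 1.636, Delta 0.948.
Rounding to the nearest integer gives 4, 7, 2, 1 = 14 seats, so the divisor must be adjusted.
With modified divisor 13970: modified quotas Alpha 3.525, Beta 6.458, Gamma 1.568, Delta 0.908.
Rounding to the nearest integer: Alpha 4, Beta 6, Gamma 2, Delta 1 (total 13).

Alpha 4, Beta 6, Gamma 2, Delta 1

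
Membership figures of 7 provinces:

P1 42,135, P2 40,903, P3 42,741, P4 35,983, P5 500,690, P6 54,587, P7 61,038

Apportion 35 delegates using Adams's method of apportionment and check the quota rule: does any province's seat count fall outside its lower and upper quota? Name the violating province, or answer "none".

P5

Standard quotas: P1 1.895, P2 1.840, P3 1.923, P4 1.619, P5 22.522, P6 2.455, P7 2.746.
Adams allocation: P1 2, P2 2, P3 2, P4 2, P5 21, P6 3, P7 3.
P5 has quota 22.522 (lower 22, upper 23) but receives 21 — outside the quota interval.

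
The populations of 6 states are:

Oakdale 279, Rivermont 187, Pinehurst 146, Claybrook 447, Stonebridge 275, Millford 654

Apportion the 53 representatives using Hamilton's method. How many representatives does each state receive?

Total 1988; standard divisor 1988/53 ≈ 37.509.
Standard quotas: Oakdale 7.438, Rivermont 4.985, Pinehurst 3.892, Claybrook 11.917, Stonebridge 7.331, Millford 17.436.
Lower quotas: Oakdale 7, Rivermont 4, Pinehurst 3, Claybrook 11, Stonebridge 7, Millford 17 (sum 49, leaving 4 seats).
Remainders in descending order: Rivermont 0.985, Claybrook 0.917, Pinehurst 0.892, Oakdale 0.438, Millford 0.436, Stonebridge 0.331.
The surplus seats go to Rivermont, Claybrook, Pinehurst, Oakdale.

Oakdale 8; Rivermont 5; Pinehurst 4; Claybrook 12; Stonebridge 7; Millford 17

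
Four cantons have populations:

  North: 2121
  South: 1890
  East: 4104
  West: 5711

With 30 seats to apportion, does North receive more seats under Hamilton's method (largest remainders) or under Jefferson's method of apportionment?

Hamilton: North 5, South 4, East 9, West 12.
Jefferson: North 4, South 4, East 9, West 13.
North gets 5 under Hamilton and 4 under Jefferson.

Hamilton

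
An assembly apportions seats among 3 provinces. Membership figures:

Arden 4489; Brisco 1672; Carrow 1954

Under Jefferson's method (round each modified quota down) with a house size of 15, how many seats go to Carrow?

3

Standard divisor 8115/15 ≈ 541; standard quotas: Arden 8.298, Brisco 3.091, Carrow 3.612.
Rounding down gives 8, 3, 3 = 14 seats, so the divisor must be adjusted.
With modified divisor 494: modified quotas Arden 9.087, Brisco 3.385, Carrow 3.955.
Rounding down: Arden 9, Brisco 3, Carrow 3 (total 15).
Carrow receives 3.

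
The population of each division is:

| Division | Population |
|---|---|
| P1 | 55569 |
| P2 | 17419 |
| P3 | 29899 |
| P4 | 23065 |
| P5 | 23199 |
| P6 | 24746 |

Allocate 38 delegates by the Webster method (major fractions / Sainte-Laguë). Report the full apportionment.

Standard divisor 173897/38 ≈ 4576.237; standard quotas: P1 12.143, P2 3.806, P3 6.534, P4 5.040, P5 5.069, P6 5.407.
Rounding to the nearest integer gives P1 12, P2 4, P3 7, P4 5, P5 5, P6 5 — total 38, matching the house size, so no adjustment is needed.

P1 12, P2 4, P3 7, P4 5, P5 5, P6 5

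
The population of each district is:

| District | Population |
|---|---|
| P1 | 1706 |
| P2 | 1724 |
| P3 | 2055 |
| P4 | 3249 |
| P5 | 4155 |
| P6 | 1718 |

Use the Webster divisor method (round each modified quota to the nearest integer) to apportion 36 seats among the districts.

P1: 4, P2: 4, P3: 5, P4: 8, P5: 11, P6: 4

Standard divisor 14607/36 ≈ 405.75; standard quotas: P1 4.205, P2 4.249, P3 5.065, P4 8.007, P5 10.240, P6 4.234.
Rounding to the nearest integer gives 4, 4, 5, 8, 10, 4 = 35 seats, so the divisor must be adjusted.
With modified divisor 390: modified quotas P1 4.374, P2 4.421, P3 5.269, P4 8.331, P5 10.654, P6 4.405.
Rounding to the nearest integer: P1 4, P2 4, P3 5, P4 8, P5 11, P6 4 (total 36).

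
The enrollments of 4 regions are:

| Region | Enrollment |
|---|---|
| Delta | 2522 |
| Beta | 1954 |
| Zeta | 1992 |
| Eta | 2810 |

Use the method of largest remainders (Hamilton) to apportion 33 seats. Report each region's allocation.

Delta 9, Beta 7, Zeta 7, Eta 10

The standard divisor is 9278/33 ≈ 281.152.
Standard quotas: Delta 8.970, Beta 6.950, Zeta 7.085, Eta 9.995.
Lower quotas: Delta 8, Beta 6, Zeta 7, Eta 9 (sum 30, leaving 3 seats).
Remainders in descending order: Eta 0.995, Delta 0.970, Beta 0.950, Zeta 0.085.
The surplus seats go to Eta, Delta, Beta.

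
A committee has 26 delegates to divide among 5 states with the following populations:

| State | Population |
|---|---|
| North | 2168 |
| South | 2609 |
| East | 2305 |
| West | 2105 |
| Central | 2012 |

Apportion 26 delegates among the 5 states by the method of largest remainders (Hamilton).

Total 11199; standard divisor 11199/26 ≈ 430.731.
Standard quotas: North 5.033, South 6.057, East 5.351, West 4.887, Central 4.671.
Lower quotas: North 5, South 6, East 5, West 4, Central 4 (sum 24, leaving 2 seats).
Remainders in descending order: West 0.887, Central 0.671, East 0.351, South 0.057, North 0.033.
The surplus seats go to West, Central.

North: 5, South: 6, East: 5, West: 5, Central: 5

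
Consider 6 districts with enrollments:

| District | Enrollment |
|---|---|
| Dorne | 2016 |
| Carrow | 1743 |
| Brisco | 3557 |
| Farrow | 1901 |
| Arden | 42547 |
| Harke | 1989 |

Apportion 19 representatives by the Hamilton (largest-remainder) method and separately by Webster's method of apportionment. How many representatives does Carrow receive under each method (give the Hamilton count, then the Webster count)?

0 and 1

Hamilton: Dorne 1, Carrow 0, Brisco 1, Farrow 1, Arden 15, Harke 1.
Webster: Dorne 1, Carrow 1, Brisco 1, Farrow 1, Arden 14, Harke 1.
Carrow gets 0 under Hamilton and 1 under Webster.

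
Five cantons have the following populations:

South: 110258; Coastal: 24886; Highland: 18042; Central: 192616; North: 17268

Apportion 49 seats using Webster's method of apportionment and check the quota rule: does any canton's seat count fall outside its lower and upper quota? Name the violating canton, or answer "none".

Central

Standard quotas: South 14.880, Coastal 3.359, Highland 2.435, Central 25.995, North 2.330.
Webster allocation: South 15, Coastal 3, Highland 2, Central 27, North 2.
Central has quota 25.995 (lower 25, upper 26) but receives 27 — outside the quota interval.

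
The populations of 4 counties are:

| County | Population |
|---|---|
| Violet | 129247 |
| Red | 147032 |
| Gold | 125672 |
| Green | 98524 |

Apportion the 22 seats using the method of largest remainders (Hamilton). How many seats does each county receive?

Violet: 6; Red: 6; Gold: 6; Green: 4

Total 500475; standard divisor 500475/22 ≈ 22748.864.
Standard quotas: Violet 5.6815, Red 6.4633, Gold 5.5243, Green 4.3309.
Lower quotas: Violet 5, Red 6, Gold 5, Green 4 (sum 20, leaving 2 seats).
Remainders in descending order: Violet 0.6815, Gold 0.5243, Red 0.4633, Green 0.3309.
Largest remainders: Violet, Gold receive the extra seats.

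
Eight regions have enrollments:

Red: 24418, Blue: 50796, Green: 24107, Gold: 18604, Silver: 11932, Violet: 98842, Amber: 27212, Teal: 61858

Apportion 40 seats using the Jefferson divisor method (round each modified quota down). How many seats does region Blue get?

7

Standard divisor 317769/40 ≈ 7944.225; standard quotas: Red 3.074, Blue 6.394, Green 3.035, Gold 2.342, Silver 1.502, Violet 12.442, Amber 3.425, Teal 7.787.
Rounding down gives 3, 6, 3, 2, 1, 12, 3, 7 = 37 seats, so the divisor must be adjusted.
With modified divisor 7200: modified quotas Red 3.391, Blue 7.055, Green 3.348, Gold 2.584, Silver 1.657, Violet 13.728, Amber 3.779, Teal 8.591.
Rounding down: Red 3, Blue 7, Green 3, Gold 2, Silver 1, Violet 13, Amber 3, Teal 8 (total 40).
Blue receives 7.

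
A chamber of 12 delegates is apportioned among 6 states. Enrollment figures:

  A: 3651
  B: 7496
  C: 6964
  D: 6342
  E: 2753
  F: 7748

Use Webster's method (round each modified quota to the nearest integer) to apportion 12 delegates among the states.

Standard divisor 34954/12 ≈ 2912.833; standard quotas: A 1.253, B 2.573, C 2.391, D 2.177, E 0.945, F 2.660.
Rounding to the nearest integer gives A 1, B 3, C 2, D 2, E 1, F 3 — total 12, matching the house size, so no adjustment is needed.

A: 1, B: 3, C: 2, D: 2, E: 1, F: 3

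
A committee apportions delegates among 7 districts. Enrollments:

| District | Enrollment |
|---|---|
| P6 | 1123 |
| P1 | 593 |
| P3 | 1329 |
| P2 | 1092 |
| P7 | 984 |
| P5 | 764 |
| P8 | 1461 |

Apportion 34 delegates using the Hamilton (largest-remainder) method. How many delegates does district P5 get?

Standard divisor: 7346 ÷ 34 ≈ 216.059.
Standard quotas: P6 5.198, P1 2.745, P3 6.151, P2 5.054, P7 4.554, P5 3.536, P8 6.762.
Lower quotas: P6 5, P1 2, P3 6, P2 5, P7 4, P5 3, P8 6 (sum 31, leaving 3 seats).
Remainders in descending order: P8 0.762, P1 0.745, P7 0.554, P5 0.536, P6 0.198, P3 0.151, P2 0.054.
Largest remainders: P8, P1, P7 receive the extra seats.
P5 receives 3.

3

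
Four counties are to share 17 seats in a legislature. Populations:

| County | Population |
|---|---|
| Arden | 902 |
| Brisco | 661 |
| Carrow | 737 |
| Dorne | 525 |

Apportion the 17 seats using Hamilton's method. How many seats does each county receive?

Arden 5, Brisco 4, Carrow 5, Dorne 3

Total 2825; standard divisor 2825/17 ≈ 166.176.
Standard quotas: Arden 5.428, Brisco 3.978, Carrow 4.435, Dorne 3.159.
Lower quotas: Arden 5, Brisco 3, Carrow 4, Dorne 3 (sum 15, leaving 2 seats).
Remainders in descending order: Brisco 0.978, Carrow 0.435, Arden 0.428, Dorne 0.159.
Largest remainders: Brisco, Carrow receive the extra seats.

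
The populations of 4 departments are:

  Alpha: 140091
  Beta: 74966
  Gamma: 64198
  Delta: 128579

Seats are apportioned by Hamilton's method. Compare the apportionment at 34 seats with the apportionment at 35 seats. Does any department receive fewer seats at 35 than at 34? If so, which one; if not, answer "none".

none

At 34 seats: Alpha 12, Beta 6, Gamma 5, Delta 11.
At 35 seats: Alpha 12, Beta 6, Gamma 6, Delta 11.
No department's allocation decreased.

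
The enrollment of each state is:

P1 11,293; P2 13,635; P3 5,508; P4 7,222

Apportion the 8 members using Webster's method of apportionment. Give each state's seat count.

P1=2, P2=3, P3=1, P4=2

Standard divisor 37658/8 ≈ 4707.25; standard quotas: P1 2.399, P2 2.897, P3 1.170, P4 1.534.
Rounding to the nearest integer gives P1 2, P2 3, P3 1, P4 2 — total 8, matching the house size, so no adjustment is needed.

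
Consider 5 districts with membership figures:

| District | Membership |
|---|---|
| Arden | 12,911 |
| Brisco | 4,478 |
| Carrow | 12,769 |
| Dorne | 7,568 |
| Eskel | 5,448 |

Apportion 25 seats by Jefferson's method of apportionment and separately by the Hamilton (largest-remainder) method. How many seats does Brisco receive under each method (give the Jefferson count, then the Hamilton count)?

Jefferson: Arden 8, Brisco 2, Carrow 8, Dorne 4, Eskel 3.
Hamilton: Arden 8, Brisco 3, Carrow 7, Dorne 4, Eskel 3.
Brisco gets 2 under Jefferson and 3 under Hamilton.

2 and 3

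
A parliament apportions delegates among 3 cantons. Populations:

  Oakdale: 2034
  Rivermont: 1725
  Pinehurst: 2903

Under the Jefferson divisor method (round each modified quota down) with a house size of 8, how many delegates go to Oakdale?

2

Standard divisor 6662/8 ≈ 832.75; standard quotas: Oakdale 2.443, Rivermont 2.071, Pinehurst 3.486.
Rounding down gives 2, 2, 3 = 7 seats, so the divisor must be adjusted.
With modified divisor 700: modified quotas Oakdale 2.906, Rivermont 2.464, Pinehurst 4.147.
Rounding down: Oakdale 2, Rivermont 2, Pinehurst 4 (total 8).
Oakdale receives 2.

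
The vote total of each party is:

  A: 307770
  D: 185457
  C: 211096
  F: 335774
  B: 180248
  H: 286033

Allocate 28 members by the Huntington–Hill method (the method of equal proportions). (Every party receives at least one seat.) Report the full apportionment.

With divisor 52880: modified quotas A 5.820, D 3.507, C 3.992, F 6.350, B 3.409, H 5.409.
Geometric-mean thresholds: A √(5·6)=5.477, D √(3·4)=3.464, C √(3·4)=3.464, F √(6·7)=6.481, B √(3·4)=3.464, H √(5·6)=5.477.
Each quota rounded against its threshold gives A 6, D 4, C 4, F 6, B 3, H 5 (total 28).

A: 6, D: 4, C: 4, F: 6, B: 3, H: 5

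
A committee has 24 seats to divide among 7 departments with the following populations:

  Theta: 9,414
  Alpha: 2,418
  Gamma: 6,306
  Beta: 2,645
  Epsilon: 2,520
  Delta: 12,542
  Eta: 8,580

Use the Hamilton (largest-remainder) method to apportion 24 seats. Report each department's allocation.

Standard divisor: 44425 ÷ 24 ≈ 1851.042.
Standard quotas: Theta 5.0858, Alpha 1.3063, Gamma 3.4067, Beta 1.4289, Epsilon 1.3614, Delta 6.7756, Eta 4.6352.
Lower quotas: Theta 5, Alpha 1, Gamma 3, Beta 1, Epsilon 1, Delta 6, Eta 4 (sum 21, leaving 3 seats).
Remainders in descending order: Delta 0.7756, Eta 0.6352, Beta 0.4289, Gamma 0.4067, Epsilon 0.3614, Alpha 0.3063, Theta 0.0858.
Largest remainders: Delta, Eta, Beta receive the extra seats.

Theta=5, Alpha=1, Gamma=3, Beta=2, Epsilon=1, Delta=7, Eta=5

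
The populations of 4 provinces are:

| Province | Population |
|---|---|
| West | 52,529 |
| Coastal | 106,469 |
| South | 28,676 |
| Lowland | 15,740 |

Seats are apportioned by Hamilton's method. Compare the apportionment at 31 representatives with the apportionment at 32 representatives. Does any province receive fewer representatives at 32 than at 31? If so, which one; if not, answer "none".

At 31 seats: West 8, Coastal 16, South 4, Lowland 3.
At 32 seats: West 8, Coastal 17, South 5, Lowland 2.
Lowland drops from 3 to 2.

Lowland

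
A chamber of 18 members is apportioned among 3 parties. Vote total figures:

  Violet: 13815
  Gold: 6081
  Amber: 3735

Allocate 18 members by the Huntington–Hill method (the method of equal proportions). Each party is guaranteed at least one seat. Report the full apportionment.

Violet=10, Gold=5, Amber=3

With divisor 1338: modified quotas Violet 10.325, Gold 4.545, Amber 2.791.
Geometric-mean thresholds: Violet √(10·11)=10.488, Gold √(4·5)=4.472, Amber √(2·3)=2.449.
Each quota rounded against its threshold gives Violet 10, Gold 5, Amber 3 (total 18).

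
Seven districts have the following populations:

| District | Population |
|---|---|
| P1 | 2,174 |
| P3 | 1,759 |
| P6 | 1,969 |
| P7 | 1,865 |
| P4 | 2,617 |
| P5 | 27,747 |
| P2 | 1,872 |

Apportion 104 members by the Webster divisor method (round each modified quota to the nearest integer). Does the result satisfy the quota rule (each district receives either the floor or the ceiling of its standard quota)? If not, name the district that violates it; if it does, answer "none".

Standard quotas: P1 5.652, P3 4.573, P6 5.119, P7 4.849, P4 6.804, P5 72.137, P2 4.867.
Webster allocation: P1 6, P3 5, P6 5, P7 5, P4 7, P5 71, P2 5.
P5 has quota 72.137 (lower 72, upper 73) but receives 71 — outside the quota interval.

P5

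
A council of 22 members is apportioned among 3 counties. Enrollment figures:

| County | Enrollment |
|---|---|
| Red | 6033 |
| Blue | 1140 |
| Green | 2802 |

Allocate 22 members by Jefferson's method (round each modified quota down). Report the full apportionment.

Standard divisor 9975/22 ≈ 453.409; standard quotas: Red 13.306, Blue 2.514, Green 6.180.
Rounding down gives 13, 2, 6 = 21 seats, so the divisor must be adjusted.
With modified divisor 420: modified quotas Red 14.364, Blue 2.714, Green 6.671.
Rounding down: Red 14, Blue 2, Green 6 (total 22).

Red=14, Blue=2, Green=6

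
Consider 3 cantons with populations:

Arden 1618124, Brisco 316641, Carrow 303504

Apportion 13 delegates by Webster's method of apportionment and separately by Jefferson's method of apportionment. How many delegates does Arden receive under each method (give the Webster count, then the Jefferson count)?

9 and 10

Webster: Arden 9, Brisco 2, Carrow 2.
Jefferson: Arden 10, Brisco 2, Carrow 1.
Arden gets 9 under Webster and 10 under Jefferson.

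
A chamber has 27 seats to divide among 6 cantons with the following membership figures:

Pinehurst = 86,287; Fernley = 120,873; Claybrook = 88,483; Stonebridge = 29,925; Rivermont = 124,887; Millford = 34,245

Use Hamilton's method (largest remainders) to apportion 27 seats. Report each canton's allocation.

Pinehurst=5; Fernley=7; Claybrook=5; Stonebridge=1; Rivermont=7; Millford=2

Total 484700; standard divisor 484700/27 ≈ 17951.852.
Standard quotas: Pinehurst 4.8066, Fernley 6.7332, Claybrook 4.9289, Stonebridge 1.6670, Rivermont 6.9568, Millford 1.9076.
Lower quotas: Pinehurst 4, Fernley 6, Claybrook 4, Stonebridge 1, Rivermont 6, Millford 1 (sum 22, leaving 5 seats).
Remainders in descending order: Rivermont 0.9568, Claybrook 0.9289, Millford 0.9076, Pinehurst 0.8066, Fernley 0.7332, Stonebridge 0.6670.
The surplus seats go to Rivermont, Claybrook, Millford, Pinehurst, Fernley.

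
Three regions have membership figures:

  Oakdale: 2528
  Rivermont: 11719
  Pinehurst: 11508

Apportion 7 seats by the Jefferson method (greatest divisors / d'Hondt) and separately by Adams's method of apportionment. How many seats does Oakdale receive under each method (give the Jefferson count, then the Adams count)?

Jefferson: Oakdale 0, Rivermont 4, Pinehurst 3.
Adams: Oakdale 1, Rivermont 3, Pinehurst 3.
Oakdale gets 0 under Jefferson and 1 under Adams.

0 and 1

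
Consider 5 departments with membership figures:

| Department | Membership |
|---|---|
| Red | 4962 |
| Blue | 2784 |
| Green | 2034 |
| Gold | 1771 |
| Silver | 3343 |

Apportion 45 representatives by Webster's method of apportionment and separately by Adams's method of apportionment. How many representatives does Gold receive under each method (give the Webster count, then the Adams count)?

Webster: Red 15, Blue 9, Green 6, Gold 5, Silver 10.
Adams: Red 15, Blue 8, Green 6, Gold 6, Silver 10.
Gold gets 5 under Webster and 6 under Adams.

5 and 6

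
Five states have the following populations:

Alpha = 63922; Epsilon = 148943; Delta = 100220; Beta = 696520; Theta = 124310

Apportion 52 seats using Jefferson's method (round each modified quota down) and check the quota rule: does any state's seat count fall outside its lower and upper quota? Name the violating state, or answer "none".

Standard quotas: Alpha 2.931, Epsilon 6.830, Delta 4.596, Beta 31.942, Theta 5.701.
Jefferson allocation: Alpha 3, Epsilon 7, Delta 4, Beta 33, Theta 5.
Beta has quota 31.942 (lower 31, upper 32) but receives 33 — outside the quota interval.

Beta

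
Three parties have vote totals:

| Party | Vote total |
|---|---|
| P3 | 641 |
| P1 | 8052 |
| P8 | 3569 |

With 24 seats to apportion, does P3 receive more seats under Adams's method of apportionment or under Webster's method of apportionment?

Adams

Adams: P3 2, P1 15, P8 7.
Webster: P3 1, P1 16, P8 7.
P3 gets 2 under Adams and 1 under Webster.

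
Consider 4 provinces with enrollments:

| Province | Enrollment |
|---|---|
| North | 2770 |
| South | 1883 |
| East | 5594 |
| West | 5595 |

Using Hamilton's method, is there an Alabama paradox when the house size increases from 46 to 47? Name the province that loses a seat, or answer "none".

South

At 46 seats: North 8, South 6, East 16, West 16.
At 47 seats: North 8, South 5, East 17, West 17.
South drops from 6 to 5.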